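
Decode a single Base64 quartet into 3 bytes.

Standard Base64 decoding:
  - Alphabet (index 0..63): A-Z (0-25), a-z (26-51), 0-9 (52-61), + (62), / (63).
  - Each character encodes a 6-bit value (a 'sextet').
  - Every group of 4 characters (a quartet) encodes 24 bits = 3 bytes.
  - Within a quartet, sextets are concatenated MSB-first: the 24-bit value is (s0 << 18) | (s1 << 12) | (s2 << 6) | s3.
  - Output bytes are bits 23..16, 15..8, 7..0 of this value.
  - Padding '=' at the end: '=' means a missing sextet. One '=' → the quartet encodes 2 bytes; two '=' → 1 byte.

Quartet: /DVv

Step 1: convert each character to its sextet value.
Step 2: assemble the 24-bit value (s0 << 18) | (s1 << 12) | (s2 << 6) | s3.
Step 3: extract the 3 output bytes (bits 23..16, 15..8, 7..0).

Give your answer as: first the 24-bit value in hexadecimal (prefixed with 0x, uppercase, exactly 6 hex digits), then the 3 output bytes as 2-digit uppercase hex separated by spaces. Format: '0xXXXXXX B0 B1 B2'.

Sextets: /=63, D=3, V=21, v=47
24-bit: (63<<18) | (3<<12) | (21<<6) | 47
      = 0xFC0000 | 0x003000 | 0x000540 | 0x00002F
      = 0xFC356F
Bytes: (v>>16)&0xFF=FC, (v>>8)&0xFF=35, v&0xFF=6F

Answer: 0xFC356F FC 35 6F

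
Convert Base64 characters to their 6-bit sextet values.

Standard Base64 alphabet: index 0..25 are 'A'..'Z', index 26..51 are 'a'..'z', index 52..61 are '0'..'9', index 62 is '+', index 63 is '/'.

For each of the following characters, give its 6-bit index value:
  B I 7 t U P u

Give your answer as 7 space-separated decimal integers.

Answer: 1 8 59 45 20 15 46

Derivation:
'B': A..Z range, ord('B') − ord('A') = 1
'I': A..Z range, ord('I') − ord('A') = 8
'7': 0..9 range, 52 + ord('7') − ord('0') = 59
't': a..z range, 26 + ord('t') − ord('a') = 45
'U': A..Z range, ord('U') − ord('A') = 20
'P': A..Z range, ord('P') − ord('A') = 15
'u': a..z range, 26 + ord('u') − ord('a') = 46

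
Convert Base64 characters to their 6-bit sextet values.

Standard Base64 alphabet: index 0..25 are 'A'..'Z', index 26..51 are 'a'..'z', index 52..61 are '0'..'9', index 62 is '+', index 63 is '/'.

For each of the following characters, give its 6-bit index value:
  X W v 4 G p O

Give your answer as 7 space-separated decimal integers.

'X': A..Z range, ord('X') − ord('A') = 23
'W': A..Z range, ord('W') − ord('A') = 22
'v': a..z range, 26 + ord('v') − ord('a') = 47
'4': 0..9 range, 52 + ord('4') − ord('0') = 56
'G': A..Z range, ord('G') − ord('A') = 6
'p': a..z range, 26 + ord('p') − ord('a') = 41
'O': A..Z range, ord('O') − ord('A') = 14

Answer: 23 22 47 56 6 41 14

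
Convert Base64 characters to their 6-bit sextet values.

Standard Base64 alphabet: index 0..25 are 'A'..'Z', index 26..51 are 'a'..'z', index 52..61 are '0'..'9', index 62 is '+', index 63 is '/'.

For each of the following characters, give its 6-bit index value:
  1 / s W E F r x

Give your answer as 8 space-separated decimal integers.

'1': 0..9 range, 52 + ord('1') − ord('0') = 53
'/': index 63
's': a..z range, 26 + ord('s') − ord('a') = 44
'W': A..Z range, ord('W') − ord('A') = 22
'E': A..Z range, ord('E') − ord('A') = 4
'F': A..Z range, ord('F') − ord('A') = 5
'r': a..z range, 26 + ord('r') − ord('a') = 43
'x': a..z range, 26 + ord('x') − ord('a') = 49

Answer: 53 63 44 22 4 5 43 49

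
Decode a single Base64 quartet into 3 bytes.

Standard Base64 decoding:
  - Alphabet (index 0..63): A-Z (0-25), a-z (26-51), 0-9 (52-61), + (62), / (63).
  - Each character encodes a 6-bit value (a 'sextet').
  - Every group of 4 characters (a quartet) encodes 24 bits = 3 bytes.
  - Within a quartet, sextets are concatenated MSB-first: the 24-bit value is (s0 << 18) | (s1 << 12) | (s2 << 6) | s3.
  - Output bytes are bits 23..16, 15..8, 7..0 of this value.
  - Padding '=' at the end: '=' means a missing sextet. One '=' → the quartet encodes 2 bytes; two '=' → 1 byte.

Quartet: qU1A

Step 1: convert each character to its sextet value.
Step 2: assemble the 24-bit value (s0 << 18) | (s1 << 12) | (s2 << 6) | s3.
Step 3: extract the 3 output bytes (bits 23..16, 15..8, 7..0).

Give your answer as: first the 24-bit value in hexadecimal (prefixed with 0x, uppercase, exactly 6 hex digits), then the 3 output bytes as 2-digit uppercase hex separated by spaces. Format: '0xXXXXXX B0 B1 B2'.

Sextets: q=42, U=20, 1=53, A=0
24-bit: (42<<18) | (20<<12) | (53<<6) | 0
      = 0xA80000 | 0x014000 | 0x000D40 | 0x000000
      = 0xA94D40
Bytes: (v>>16)&0xFF=A9, (v>>8)&0xFF=4D, v&0xFF=40

Answer: 0xA94D40 A9 4D 40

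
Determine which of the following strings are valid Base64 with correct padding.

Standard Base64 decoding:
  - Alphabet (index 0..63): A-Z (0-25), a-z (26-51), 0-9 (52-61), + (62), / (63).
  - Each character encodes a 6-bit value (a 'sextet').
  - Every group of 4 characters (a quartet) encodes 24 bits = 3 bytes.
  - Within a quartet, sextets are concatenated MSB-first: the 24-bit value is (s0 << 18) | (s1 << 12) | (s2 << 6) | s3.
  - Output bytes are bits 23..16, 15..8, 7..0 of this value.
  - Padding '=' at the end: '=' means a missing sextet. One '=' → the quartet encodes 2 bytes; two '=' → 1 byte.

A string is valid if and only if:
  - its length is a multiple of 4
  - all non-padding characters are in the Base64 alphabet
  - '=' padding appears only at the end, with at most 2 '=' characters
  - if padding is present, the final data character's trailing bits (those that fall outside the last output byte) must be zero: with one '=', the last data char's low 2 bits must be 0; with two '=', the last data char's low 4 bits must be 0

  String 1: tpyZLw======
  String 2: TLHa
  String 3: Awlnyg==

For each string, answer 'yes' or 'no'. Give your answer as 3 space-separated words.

String 1: 'tpyZLw======' → invalid (6 pad chars (max 2))
String 2: 'TLHa' → valid
String 3: 'Awlnyg==' → valid

Answer: no yes yes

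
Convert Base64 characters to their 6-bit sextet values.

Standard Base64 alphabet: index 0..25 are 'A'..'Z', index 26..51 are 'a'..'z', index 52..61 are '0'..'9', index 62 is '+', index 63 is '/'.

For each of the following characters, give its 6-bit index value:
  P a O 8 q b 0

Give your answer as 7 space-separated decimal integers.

Answer: 15 26 14 60 42 27 52

Derivation:
'P': A..Z range, ord('P') − ord('A') = 15
'a': a..z range, 26 + ord('a') − ord('a') = 26
'O': A..Z range, ord('O') − ord('A') = 14
'8': 0..9 range, 52 + ord('8') − ord('0') = 60
'q': a..z range, 26 + ord('q') − ord('a') = 42
'b': a..z range, 26 + ord('b') − ord('a') = 27
'0': 0..9 range, 52 + ord('0') − ord('0') = 52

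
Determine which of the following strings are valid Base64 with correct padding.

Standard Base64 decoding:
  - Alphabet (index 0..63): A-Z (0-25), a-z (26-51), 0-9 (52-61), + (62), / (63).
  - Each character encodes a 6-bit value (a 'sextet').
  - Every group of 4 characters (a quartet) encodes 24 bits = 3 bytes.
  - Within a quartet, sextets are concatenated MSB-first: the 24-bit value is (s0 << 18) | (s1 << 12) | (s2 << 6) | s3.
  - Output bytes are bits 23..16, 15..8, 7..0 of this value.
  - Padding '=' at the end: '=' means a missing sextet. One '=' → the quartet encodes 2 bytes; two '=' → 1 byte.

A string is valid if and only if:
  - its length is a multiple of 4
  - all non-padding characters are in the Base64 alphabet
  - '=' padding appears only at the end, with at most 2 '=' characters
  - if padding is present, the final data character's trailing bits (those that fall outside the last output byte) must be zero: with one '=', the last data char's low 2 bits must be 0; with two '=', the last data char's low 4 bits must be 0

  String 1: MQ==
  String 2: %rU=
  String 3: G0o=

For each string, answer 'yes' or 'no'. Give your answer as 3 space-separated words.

String 1: 'MQ==' → valid
String 2: '%rU=' → invalid (bad char(s): ['%'])
String 3: 'G0o=' → valid

Answer: yes no yes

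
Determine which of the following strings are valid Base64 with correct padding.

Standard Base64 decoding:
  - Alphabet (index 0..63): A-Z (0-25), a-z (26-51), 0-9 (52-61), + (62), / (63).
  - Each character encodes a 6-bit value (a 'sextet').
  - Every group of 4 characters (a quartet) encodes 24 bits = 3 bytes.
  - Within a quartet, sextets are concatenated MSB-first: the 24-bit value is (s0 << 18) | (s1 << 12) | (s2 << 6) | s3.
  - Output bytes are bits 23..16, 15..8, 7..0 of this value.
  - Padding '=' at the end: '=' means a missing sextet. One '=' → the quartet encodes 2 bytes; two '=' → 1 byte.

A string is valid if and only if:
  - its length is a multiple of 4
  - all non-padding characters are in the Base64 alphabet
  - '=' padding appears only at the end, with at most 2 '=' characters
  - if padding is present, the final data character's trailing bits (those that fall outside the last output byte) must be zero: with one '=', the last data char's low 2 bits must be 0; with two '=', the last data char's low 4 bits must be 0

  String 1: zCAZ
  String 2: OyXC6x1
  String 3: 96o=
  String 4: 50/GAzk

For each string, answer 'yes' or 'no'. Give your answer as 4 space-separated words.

Answer: yes no yes no

Derivation:
String 1: 'zCAZ' → valid
String 2: 'OyXC6x1' → invalid (len=7 not mult of 4)
String 3: '96o=' → valid
String 4: '50/GAzk' → invalid (len=7 not mult of 4)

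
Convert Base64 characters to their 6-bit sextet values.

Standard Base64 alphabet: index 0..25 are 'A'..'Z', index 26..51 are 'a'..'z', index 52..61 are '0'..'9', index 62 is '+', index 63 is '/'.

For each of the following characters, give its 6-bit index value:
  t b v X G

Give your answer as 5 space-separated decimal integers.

Answer: 45 27 47 23 6

Derivation:
't': a..z range, 26 + ord('t') − ord('a') = 45
'b': a..z range, 26 + ord('b') − ord('a') = 27
'v': a..z range, 26 + ord('v') − ord('a') = 47
'X': A..Z range, ord('X') − ord('A') = 23
'G': A..Z range, ord('G') − ord('A') = 6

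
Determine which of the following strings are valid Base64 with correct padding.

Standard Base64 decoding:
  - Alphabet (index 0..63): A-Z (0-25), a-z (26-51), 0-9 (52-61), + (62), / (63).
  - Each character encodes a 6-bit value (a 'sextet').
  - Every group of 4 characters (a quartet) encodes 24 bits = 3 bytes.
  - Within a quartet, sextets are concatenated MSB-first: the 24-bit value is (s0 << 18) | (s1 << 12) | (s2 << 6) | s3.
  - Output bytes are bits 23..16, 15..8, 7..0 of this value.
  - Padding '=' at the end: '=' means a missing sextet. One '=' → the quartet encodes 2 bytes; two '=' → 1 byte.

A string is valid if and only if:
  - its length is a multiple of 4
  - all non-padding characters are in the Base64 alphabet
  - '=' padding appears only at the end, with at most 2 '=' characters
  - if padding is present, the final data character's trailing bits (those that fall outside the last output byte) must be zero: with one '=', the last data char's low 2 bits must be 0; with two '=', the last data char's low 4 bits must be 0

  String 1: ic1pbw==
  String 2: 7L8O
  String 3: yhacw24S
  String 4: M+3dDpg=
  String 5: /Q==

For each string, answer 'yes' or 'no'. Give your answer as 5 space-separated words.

String 1: 'ic1pbw==' → valid
String 2: '7L8O' → valid
String 3: 'yhacw24S' → valid
String 4: 'M+3dDpg=' → valid
String 5: '/Q==' → valid

Answer: yes yes yes yes yes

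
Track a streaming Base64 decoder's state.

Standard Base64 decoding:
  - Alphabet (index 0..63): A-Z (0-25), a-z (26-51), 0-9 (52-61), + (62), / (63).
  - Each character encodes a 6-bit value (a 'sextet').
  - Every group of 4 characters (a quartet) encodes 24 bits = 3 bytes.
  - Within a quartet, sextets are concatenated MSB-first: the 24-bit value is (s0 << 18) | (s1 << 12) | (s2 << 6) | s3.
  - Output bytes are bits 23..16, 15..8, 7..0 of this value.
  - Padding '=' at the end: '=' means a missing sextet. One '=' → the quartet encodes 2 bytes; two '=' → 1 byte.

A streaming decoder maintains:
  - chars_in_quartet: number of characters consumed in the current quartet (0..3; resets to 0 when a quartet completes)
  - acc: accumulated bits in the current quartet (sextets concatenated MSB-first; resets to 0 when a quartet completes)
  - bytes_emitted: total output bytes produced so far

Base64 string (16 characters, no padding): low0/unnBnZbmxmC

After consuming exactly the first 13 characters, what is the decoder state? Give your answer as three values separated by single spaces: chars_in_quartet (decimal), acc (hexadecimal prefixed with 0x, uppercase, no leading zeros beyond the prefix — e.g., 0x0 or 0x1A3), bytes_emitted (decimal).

Answer: 1 0x26 9

Derivation:
After char 0 ('l'=37): chars_in_quartet=1 acc=0x25 bytes_emitted=0
After char 1 ('o'=40): chars_in_quartet=2 acc=0x968 bytes_emitted=0
After char 2 ('w'=48): chars_in_quartet=3 acc=0x25A30 bytes_emitted=0
After char 3 ('0'=52): chars_in_quartet=4 acc=0x968C34 -> emit 96 8C 34, reset; bytes_emitted=3
After char 4 ('/'=63): chars_in_quartet=1 acc=0x3F bytes_emitted=3
After char 5 ('u'=46): chars_in_quartet=2 acc=0xFEE bytes_emitted=3
After char 6 ('n'=39): chars_in_quartet=3 acc=0x3FBA7 bytes_emitted=3
After char 7 ('n'=39): chars_in_quartet=4 acc=0xFEE9E7 -> emit FE E9 E7, reset; bytes_emitted=6
After char 8 ('B'=1): chars_in_quartet=1 acc=0x1 bytes_emitted=6
After char 9 ('n'=39): chars_in_quartet=2 acc=0x67 bytes_emitted=6
After char 10 ('Z'=25): chars_in_quartet=3 acc=0x19D9 bytes_emitted=6
After char 11 ('b'=27): chars_in_quartet=4 acc=0x6765B -> emit 06 76 5B, reset; bytes_emitted=9
After char 12 ('m'=38): chars_in_quartet=1 acc=0x26 bytes_emitted=9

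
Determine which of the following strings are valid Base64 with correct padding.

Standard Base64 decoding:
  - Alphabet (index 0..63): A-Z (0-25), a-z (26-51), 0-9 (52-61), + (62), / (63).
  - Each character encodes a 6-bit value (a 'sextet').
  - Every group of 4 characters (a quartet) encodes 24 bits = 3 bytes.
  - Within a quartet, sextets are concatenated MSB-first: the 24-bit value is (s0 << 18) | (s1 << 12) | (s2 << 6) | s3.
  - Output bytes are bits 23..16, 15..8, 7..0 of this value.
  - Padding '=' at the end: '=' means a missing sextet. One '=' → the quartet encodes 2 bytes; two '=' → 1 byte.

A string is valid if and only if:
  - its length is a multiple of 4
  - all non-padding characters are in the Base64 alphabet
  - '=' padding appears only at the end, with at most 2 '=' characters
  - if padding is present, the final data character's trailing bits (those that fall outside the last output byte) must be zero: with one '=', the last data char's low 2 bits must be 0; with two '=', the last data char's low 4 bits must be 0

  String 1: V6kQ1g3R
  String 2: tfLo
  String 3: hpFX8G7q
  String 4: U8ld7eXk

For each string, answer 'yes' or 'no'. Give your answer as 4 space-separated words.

Answer: yes yes yes yes

Derivation:
String 1: 'V6kQ1g3R' → valid
String 2: 'tfLo' → valid
String 3: 'hpFX8G7q' → valid
String 4: 'U8ld7eXk' → valid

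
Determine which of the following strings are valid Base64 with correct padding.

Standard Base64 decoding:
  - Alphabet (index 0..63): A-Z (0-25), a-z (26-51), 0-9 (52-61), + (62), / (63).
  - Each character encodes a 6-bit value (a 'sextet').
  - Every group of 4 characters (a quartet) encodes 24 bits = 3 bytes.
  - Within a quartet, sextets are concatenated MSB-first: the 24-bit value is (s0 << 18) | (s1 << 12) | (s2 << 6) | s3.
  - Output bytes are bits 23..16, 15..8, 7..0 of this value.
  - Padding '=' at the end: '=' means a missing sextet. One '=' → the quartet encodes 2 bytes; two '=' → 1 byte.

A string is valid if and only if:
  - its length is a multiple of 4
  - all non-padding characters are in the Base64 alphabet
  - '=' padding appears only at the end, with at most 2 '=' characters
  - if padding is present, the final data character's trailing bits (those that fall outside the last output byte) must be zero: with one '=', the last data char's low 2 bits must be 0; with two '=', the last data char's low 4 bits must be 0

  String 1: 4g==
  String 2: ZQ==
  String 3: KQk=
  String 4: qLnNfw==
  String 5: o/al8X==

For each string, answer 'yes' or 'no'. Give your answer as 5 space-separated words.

Answer: yes yes yes yes no

Derivation:
String 1: '4g==' → valid
String 2: 'ZQ==' → valid
String 3: 'KQk=' → valid
String 4: 'qLnNfw==' → valid
String 5: 'o/al8X==' → invalid (bad trailing bits)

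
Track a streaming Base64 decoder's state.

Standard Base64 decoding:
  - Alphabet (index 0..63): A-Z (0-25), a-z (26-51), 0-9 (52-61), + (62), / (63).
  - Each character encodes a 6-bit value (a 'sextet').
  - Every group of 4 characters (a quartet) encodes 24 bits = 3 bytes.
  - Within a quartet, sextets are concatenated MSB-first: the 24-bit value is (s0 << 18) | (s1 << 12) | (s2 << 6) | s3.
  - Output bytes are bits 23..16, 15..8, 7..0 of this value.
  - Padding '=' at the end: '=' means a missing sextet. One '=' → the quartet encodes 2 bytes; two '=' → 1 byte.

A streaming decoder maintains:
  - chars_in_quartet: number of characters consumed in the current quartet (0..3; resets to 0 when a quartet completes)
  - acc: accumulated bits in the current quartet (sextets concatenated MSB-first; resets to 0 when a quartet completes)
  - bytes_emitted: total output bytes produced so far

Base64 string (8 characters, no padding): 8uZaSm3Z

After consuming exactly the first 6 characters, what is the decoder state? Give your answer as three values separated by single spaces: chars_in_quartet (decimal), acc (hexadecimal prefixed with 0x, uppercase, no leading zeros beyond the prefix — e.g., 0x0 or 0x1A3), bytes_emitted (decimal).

Answer: 2 0x4A6 3

Derivation:
After char 0 ('8'=60): chars_in_quartet=1 acc=0x3C bytes_emitted=0
After char 1 ('u'=46): chars_in_quartet=2 acc=0xF2E bytes_emitted=0
After char 2 ('Z'=25): chars_in_quartet=3 acc=0x3CB99 bytes_emitted=0
After char 3 ('a'=26): chars_in_quartet=4 acc=0xF2E65A -> emit F2 E6 5A, reset; bytes_emitted=3
After char 4 ('S'=18): chars_in_quartet=1 acc=0x12 bytes_emitted=3
After char 5 ('m'=38): chars_in_quartet=2 acc=0x4A6 bytes_emitted=3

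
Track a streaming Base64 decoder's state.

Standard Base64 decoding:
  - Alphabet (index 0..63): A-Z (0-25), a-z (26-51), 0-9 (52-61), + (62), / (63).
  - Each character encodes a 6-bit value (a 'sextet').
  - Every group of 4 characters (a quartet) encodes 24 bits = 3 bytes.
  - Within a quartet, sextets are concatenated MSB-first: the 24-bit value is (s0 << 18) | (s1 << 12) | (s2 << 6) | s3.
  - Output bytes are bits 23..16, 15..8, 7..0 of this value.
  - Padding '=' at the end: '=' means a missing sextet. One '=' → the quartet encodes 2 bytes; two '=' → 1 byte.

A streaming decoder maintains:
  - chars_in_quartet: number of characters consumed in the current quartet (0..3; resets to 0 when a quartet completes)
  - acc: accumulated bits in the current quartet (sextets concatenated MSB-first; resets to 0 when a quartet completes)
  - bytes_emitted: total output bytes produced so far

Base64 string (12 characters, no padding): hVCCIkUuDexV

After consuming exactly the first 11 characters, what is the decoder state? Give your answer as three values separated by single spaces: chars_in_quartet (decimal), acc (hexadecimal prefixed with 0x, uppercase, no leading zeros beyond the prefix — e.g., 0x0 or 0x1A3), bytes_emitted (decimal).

Answer: 3 0x37B1 6

Derivation:
After char 0 ('h'=33): chars_in_quartet=1 acc=0x21 bytes_emitted=0
After char 1 ('V'=21): chars_in_quartet=2 acc=0x855 bytes_emitted=0
After char 2 ('C'=2): chars_in_quartet=3 acc=0x21542 bytes_emitted=0
After char 3 ('C'=2): chars_in_quartet=4 acc=0x855082 -> emit 85 50 82, reset; bytes_emitted=3
After char 4 ('I'=8): chars_in_quartet=1 acc=0x8 bytes_emitted=3
After char 5 ('k'=36): chars_in_quartet=2 acc=0x224 bytes_emitted=3
After char 6 ('U'=20): chars_in_quartet=3 acc=0x8914 bytes_emitted=3
After char 7 ('u'=46): chars_in_quartet=4 acc=0x22452E -> emit 22 45 2E, reset; bytes_emitted=6
After char 8 ('D'=3): chars_in_quartet=1 acc=0x3 bytes_emitted=6
After char 9 ('e'=30): chars_in_quartet=2 acc=0xDE bytes_emitted=6
After char 10 ('x'=49): chars_in_quartet=3 acc=0x37B1 bytes_emitted=6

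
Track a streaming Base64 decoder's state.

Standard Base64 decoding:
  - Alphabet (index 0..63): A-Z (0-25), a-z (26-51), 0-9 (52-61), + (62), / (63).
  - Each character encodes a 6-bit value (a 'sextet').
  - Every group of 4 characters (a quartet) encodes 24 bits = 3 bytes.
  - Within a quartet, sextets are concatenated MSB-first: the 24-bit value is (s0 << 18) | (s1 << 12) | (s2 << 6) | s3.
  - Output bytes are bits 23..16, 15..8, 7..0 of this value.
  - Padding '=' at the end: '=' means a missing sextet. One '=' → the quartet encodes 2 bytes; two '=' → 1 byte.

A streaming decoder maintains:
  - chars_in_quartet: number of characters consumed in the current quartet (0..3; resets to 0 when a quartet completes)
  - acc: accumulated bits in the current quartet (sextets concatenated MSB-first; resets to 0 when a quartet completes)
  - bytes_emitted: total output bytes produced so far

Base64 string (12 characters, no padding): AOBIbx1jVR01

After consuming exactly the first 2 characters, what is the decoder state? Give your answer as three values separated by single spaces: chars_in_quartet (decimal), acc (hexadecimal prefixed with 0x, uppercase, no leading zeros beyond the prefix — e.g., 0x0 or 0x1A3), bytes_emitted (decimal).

Answer: 2 0xE 0

Derivation:
After char 0 ('A'=0): chars_in_quartet=1 acc=0x0 bytes_emitted=0
After char 1 ('O'=14): chars_in_quartet=2 acc=0xE bytes_emitted=0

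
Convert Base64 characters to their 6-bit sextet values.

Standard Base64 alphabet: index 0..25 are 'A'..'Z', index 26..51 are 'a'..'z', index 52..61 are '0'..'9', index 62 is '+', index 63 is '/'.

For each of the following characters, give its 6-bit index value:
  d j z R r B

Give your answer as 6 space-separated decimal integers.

Answer: 29 35 51 17 43 1

Derivation:
'd': a..z range, 26 + ord('d') − ord('a') = 29
'j': a..z range, 26 + ord('j') − ord('a') = 35
'z': a..z range, 26 + ord('z') − ord('a') = 51
'R': A..Z range, ord('R') − ord('A') = 17
'r': a..z range, 26 + ord('r') − ord('a') = 43
'B': A..Z range, ord('B') − ord('A') = 1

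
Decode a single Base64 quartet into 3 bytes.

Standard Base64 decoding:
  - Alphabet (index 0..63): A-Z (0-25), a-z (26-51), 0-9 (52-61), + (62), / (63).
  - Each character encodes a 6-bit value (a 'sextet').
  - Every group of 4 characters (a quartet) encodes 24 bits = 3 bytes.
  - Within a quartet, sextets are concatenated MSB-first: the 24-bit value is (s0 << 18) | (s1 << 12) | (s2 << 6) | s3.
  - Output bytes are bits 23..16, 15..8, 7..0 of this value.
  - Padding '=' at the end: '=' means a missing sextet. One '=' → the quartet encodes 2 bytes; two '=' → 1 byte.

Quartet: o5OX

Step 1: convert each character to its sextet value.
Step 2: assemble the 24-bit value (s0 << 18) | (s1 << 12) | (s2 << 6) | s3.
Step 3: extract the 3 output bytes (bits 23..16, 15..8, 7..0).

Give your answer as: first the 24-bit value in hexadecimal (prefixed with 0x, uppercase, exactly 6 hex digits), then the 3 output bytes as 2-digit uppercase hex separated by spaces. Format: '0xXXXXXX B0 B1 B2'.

Sextets: o=40, 5=57, O=14, X=23
24-bit: (40<<18) | (57<<12) | (14<<6) | 23
      = 0xA00000 | 0x039000 | 0x000380 | 0x000017
      = 0xA39397
Bytes: (v>>16)&0xFF=A3, (v>>8)&0xFF=93, v&0xFF=97

Answer: 0xA39397 A3 93 97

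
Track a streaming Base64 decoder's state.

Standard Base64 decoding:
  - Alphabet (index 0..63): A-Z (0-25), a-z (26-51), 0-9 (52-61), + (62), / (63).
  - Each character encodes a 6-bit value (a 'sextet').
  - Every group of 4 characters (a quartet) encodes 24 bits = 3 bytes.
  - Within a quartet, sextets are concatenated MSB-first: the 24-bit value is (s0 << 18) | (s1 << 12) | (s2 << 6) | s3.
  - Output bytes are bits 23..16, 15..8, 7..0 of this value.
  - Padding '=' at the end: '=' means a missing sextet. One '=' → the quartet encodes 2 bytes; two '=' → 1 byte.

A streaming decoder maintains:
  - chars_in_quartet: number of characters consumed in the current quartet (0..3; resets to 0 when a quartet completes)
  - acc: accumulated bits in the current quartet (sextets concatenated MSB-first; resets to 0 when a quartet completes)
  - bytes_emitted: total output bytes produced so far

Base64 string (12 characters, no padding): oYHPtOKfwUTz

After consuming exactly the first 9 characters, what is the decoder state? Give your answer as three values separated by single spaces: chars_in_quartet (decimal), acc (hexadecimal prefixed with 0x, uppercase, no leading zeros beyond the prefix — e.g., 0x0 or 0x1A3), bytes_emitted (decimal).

After char 0 ('o'=40): chars_in_quartet=1 acc=0x28 bytes_emitted=0
After char 1 ('Y'=24): chars_in_quartet=2 acc=0xA18 bytes_emitted=0
After char 2 ('H'=7): chars_in_quartet=3 acc=0x28607 bytes_emitted=0
After char 3 ('P'=15): chars_in_quartet=4 acc=0xA181CF -> emit A1 81 CF, reset; bytes_emitted=3
After char 4 ('t'=45): chars_in_quartet=1 acc=0x2D bytes_emitted=3
After char 5 ('O'=14): chars_in_quartet=2 acc=0xB4E bytes_emitted=3
After char 6 ('K'=10): chars_in_quartet=3 acc=0x2D38A bytes_emitted=3
After char 7 ('f'=31): chars_in_quartet=4 acc=0xB4E29F -> emit B4 E2 9F, reset; bytes_emitted=6
After char 8 ('w'=48): chars_in_quartet=1 acc=0x30 bytes_emitted=6

Answer: 1 0x30 6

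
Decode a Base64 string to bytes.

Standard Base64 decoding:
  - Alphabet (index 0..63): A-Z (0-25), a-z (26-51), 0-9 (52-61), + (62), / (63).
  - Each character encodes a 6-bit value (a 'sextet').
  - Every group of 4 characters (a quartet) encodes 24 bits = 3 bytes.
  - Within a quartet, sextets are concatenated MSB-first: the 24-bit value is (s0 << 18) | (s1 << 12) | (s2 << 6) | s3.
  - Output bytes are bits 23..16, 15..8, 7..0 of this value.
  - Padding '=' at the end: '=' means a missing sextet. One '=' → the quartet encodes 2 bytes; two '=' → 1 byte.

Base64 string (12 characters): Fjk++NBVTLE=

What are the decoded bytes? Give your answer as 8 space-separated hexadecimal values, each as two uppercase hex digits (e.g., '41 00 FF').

Answer: 16 39 3E F8 D0 55 4C B1

Derivation:
After char 0 ('F'=5): chars_in_quartet=1 acc=0x5 bytes_emitted=0
After char 1 ('j'=35): chars_in_quartet=2 acc=0x163 bytes_emitted=0
After char 2 ('k'=36): chars_in_quartet=3 acc=0x58E4 bytes_emitted=0
After char 3 ('+'=62): chars_in_quartet=4 acc=0x16393E -> emit 16 39 3E, reset; bytes_emitted=3
After char 4 ('+'=62): chars_in_quartet=1 acc=0x3E bytes_emitted=3
After char 5 ('N'=13): chars_in_quartet=2 acc=0xF8D bytes_emitted=3
After char 6 ('B'=1): chars_in_quartet=3 acc=0x3E341 bytes_emitted=3
After char 7 ('V'=21): chars_in_quartet=4 acc=0xF8D055 -> emit F8 D0 55, reset; bytes_emitted=6
After char 8 ('T'=19): chars_in_quartet=1 acc=0x13 bytes_emitted=6
After char 9 ('L'=11): chars_in_quartet=2 acc=0x4CB bytes_emitted=6
After char 10 ('E'=4): chars_in_quartet=3 acc=0x132C4 bytes_emitted=6
Padding '=': partial quartet acc=0x132C4 -> emit 4C B1; bytes_emitted=8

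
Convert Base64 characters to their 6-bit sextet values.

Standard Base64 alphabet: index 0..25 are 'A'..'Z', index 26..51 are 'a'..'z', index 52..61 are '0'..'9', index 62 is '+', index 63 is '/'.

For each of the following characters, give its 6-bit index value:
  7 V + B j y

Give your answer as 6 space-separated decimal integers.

'7': 0..9 range, 52 + ord('7') − ord('0') = 59
'V': A..Z range, ord('V') − ord('A') = 21
'+': index 62
'B': A..Z range, ord('B') − ord('A') = 1
'j': a..z range, 26 + ord('j') − ord('a') = 35
'y': a..z range, 26 + ord('y') − ord('a') = 50

Answer: 59 21 62 1 35 50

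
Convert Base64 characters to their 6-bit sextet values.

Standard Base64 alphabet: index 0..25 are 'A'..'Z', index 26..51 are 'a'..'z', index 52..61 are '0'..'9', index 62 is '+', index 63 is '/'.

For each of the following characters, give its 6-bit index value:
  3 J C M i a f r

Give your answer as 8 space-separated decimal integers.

'3': 0..9 range, 52 + ord('3') − ord('0') = 55
'J': A..Z range, ord('J') − ord('A') = 9
'C': A..Z range, ord('C') − ord('A') = 2
'M': A..Z range, ord('M') − ord('A') = 12
'i': a..z range, 26 + ord('i') − ord('a') = 34
'a': a..z range, 26 + ord('a') − ord('a') = 26
'f': a..z range, 26 + ord('f') − ord('a') = 31
'r': a..z range, 26 + ord('r') − ord('a') = 43

Answer: 55 9 2 12 34 26 31 43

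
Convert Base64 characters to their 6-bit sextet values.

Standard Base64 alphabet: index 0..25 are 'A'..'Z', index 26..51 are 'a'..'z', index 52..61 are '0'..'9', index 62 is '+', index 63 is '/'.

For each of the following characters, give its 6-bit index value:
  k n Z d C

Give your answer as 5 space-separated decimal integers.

Answer: 36 39 25 29 2

Derivation:
'k': a..z range, 26 + ord('k') − ord('a') = 36
'n': a..z range, 26 + ord('n') − ord('a') = 39
'Z': A..Z range, ord('Z') − ord('A') = 25
'd': a..z range, 26 + ord('d') − ord('a') = 29
'C': A..Z range, ord('C') − ord('A') = 2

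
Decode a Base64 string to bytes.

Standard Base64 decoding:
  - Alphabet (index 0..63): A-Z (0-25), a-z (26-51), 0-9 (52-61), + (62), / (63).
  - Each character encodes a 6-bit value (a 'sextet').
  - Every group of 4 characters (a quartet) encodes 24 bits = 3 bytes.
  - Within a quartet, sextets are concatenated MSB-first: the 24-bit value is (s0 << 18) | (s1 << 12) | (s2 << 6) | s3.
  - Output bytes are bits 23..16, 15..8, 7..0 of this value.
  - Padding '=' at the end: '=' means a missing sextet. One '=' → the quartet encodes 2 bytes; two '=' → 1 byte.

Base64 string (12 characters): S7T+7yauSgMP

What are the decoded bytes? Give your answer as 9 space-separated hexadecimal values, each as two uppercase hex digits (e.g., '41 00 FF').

After char 0 ('S'=18): chars_in_quartet=1 acc=0x12 bytes_emitted=0
After char 1 ('7'=59): chars_in_quartet=2 acc=0x4BB bytes_emitted=0
After char 2 ('T'=19): chars_in_quartet=3 acc=0x12ED3 bytes_emitted=0
After char 3 ('+'=62): chars_in_quartet=4 acc=0x4BB4FE -> emit 4B B4 FE, reset; bytes_emitted=3
After char 4 ('7'=59): chars_in_quartet=1 acc=0x3B bytes_emitted=3
After char 5 ('y'=50): chars_in_quartet=2 acc=0xEF2 bytes_emitted=3
After char 6 ('a'=26): chars_in_quartet=3 acc=0x3BC9A bytes_emitted=3
After char 7 ('u'=46): chars_in_quartet=4 acc=0xEF26AE -> emit EF 26 AE, reset; bytes_emitted=6
After char 8 ('S'=18): chars_in_quartet=1 acc=0x12 bytes_emitted=6
After char 9 ('g'=32): chars_in_quartet=2 acc=0x4A0 bytes_emitted=6
After char 10 ('M'=12): chars_in_quartet=3 acc=0x1280C bytes_emitted=6
After char 11 ('P'=15): chars_in_quartet=4 acc=0x4A030F -> emit 4A 03 0F, reset; bytes_emitted=9

Answer: 4B B4 FE EF 26 AE 4A 03 0F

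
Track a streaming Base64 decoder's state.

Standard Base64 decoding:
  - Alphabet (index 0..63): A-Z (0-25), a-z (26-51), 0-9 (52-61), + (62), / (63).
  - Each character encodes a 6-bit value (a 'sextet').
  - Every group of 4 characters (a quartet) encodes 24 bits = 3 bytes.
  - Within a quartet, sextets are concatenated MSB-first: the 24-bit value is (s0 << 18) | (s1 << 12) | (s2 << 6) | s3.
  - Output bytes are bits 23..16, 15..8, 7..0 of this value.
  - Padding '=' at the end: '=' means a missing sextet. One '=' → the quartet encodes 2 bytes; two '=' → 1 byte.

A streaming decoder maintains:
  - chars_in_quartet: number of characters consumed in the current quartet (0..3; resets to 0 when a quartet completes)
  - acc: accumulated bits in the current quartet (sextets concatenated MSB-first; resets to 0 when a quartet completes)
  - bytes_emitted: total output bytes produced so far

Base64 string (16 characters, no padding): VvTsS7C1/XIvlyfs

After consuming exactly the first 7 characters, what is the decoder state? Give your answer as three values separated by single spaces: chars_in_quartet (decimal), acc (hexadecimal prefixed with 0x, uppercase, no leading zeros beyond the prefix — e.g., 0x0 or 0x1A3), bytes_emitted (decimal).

After char 0 ('V'=21): chars_in_quartet=1 acc=0x15 bytes_emitted=0
After char 1 ('v'=47): chars_in_quartet=2 acc=0x56F bytes_emitted=0
After char 2 ('T'=19): chars_in_quartet=3 acc=0x15BD3 bytes_emitted=0
After char 3 ('s'=44): chars_in_quartet=4 acc=0x56F4EC -> emit 56 F4 EC, reset; bytes_emitted=3
After char 4 ('S'=18): chars_in_quartet=1 acc=0x12 bytes_emitted=3
After char 5 ('7'=59): chars_in_quartet=2 acc=0x4BB bytes_emitted=3
After char 6 ('C'=2): chars_in_quartet=3 acc=0x12EC2 bytes_emitted=3

Answer: 3 0x12EC2 3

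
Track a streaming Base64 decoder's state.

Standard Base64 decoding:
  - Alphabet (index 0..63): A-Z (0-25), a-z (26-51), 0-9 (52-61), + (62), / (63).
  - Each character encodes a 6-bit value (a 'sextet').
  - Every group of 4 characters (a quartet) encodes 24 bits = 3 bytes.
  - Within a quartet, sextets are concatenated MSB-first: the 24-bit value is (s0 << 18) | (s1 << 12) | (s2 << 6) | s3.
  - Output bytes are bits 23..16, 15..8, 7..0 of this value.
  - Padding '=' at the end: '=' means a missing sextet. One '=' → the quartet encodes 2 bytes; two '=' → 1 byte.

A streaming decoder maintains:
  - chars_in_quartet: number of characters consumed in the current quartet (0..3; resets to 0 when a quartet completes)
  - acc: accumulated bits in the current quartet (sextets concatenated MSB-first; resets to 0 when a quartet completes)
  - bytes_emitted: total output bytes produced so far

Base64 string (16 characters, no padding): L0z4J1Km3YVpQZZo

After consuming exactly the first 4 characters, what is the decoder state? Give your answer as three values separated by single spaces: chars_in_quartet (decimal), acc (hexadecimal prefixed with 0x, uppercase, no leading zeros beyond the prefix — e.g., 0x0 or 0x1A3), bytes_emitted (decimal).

Answer: 0 0x0 3

Derivation:
After char 0 ('L'=11): chars_in_quartet=1 acc=0xB bytes_emitted=0
After char 1 ('0'=52): chars_in_quartet=2 acc=0x2F4 bytes_emitted=0
After char 2 ('z'=51): chars_in_quartet=3 acc=0xBD33 bytes_emitted=0
After char 3 ('4'=56): chars_in_quartet=4 acc=0x2F4CF8 -> emit 2F 4C F8, reset; bytes_emitted=3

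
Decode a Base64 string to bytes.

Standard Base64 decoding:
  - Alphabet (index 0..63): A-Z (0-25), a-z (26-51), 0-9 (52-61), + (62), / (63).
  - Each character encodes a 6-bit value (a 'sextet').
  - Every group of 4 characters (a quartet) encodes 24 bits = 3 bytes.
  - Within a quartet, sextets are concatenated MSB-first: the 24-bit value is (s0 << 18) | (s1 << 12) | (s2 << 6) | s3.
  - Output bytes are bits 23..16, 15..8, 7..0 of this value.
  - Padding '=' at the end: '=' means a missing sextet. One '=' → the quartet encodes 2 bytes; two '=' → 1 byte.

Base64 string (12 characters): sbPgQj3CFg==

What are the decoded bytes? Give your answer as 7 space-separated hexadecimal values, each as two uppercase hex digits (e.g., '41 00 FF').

After char 0 ('s'=44): chars_in_quartet=1 acc=0x2C bytes_emitted=0
After char 1 ('b'=27): chars_in_quartet=2 acc=0xB1B bytes_emitted=0
After char 2 ('P'=15): chars_in_quartet=3 acc=0x2C6CF bytes_emitted=0
After char 3 ('g'=32): chars_in_quartet=4 acc=0xB1B3E0 -> emit B1 B3 E0, reset; bytes_emitted=3
After char 4 ('Q'=16): chars_in_quartet=1 acc=0x10 bytes_emitted=3
After char 5 ('j'=35): chars_in_quartet=2 acc=0x423 bytes_emitted=3
After char 6 ('3'=55): chars_in_quartet=3 acc=0x108F7 bytes_emitted=3
After char 7 ('C'=2): chars_in_quartet=4 acc=0x423DC2 -> emit 42 3D C2, reset; bytes_emitted=6
After char 8 ('F'=5): chars_in_quartet=1 acc=0x5 bytes_emitted=6
After char 9 ('g'=32): chars_in_quartet=2 acc=0x160 bytes_emitted=6
Padding '==': partial quartet acc=0x160 -> emit 16; bytes_emitted=7

Answer: B1 B3 E0 42 3D C2 16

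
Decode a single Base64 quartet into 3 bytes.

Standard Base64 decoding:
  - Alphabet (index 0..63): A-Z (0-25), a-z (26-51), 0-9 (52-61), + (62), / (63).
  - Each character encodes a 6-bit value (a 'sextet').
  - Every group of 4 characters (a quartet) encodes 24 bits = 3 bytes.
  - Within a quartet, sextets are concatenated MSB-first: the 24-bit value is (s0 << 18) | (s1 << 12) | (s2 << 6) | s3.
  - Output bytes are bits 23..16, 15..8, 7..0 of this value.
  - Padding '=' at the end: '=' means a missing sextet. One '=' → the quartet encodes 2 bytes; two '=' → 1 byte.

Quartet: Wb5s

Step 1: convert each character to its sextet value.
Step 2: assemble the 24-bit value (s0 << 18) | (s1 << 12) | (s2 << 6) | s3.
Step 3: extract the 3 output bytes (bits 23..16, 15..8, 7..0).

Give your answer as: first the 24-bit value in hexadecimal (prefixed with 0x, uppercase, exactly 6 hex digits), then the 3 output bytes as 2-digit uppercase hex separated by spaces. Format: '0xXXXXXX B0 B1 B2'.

Answer: 0x59BE6C 59 BE 6C

Derivation:
Sextets: W=22, b=27, 5=57, s=44
24-bit: (22<<18) | (27<<12) | (57<<6) | 44
      = 0x580000 | 0x01B000 | 0x000E40 | 0x00002C
      = 0x59BE6C
Bytes: (v>>16)&0xFF=59, (v>>8)&0xFF=BE, v&0xFF=6C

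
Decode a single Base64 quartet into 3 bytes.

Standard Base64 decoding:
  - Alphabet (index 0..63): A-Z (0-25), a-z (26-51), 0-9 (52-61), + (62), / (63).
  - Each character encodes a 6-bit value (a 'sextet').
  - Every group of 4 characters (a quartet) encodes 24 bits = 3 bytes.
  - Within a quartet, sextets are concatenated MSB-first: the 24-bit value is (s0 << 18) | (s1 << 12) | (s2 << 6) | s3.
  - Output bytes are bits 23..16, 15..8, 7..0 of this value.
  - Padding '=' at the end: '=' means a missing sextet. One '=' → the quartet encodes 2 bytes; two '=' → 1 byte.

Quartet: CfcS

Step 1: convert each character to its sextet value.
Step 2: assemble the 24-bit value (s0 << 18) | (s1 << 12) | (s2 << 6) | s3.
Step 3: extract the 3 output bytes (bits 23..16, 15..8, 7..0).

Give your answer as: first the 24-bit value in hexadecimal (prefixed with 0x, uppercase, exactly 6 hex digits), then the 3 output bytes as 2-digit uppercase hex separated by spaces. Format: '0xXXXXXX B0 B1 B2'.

Answer: 0x09F712 09 F7 12

Derivation:
Sextets: C=2, f=31, c=28, S=18
24-bit: (2<<18) | (31<<12) | (28<<6) | 18
      = 0x080000 | 0x01F000 | 0x000700 | 0x000012
      = 0x09F712
Bytes: (v>>16)&0xFF=09, (v>>8)&0xFF=F7, v&0xFF=12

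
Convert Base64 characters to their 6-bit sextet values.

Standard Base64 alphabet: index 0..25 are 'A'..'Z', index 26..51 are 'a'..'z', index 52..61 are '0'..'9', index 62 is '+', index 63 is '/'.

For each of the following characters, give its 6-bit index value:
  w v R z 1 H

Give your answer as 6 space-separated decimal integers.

'w': a..z range, 26 + ord('w') − ord('a') = 48
'v': a..z range, 26 + ord('v') − ord('a') = 47
'R': A..Z range, ord('R') − ord('A') = 17
'z': a..z range, 26 + ord('z') − ord('a') = 51
'1': 0..9 range, 52 + ord('1') − ord('0') = 53
'H': A..Z range, ord('H') − ord('A') = 7

Answer: 48 47 17 51 53 7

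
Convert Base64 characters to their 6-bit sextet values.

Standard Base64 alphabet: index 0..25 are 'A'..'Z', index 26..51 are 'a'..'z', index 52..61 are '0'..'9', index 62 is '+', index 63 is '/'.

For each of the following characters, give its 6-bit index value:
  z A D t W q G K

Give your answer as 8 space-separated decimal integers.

Answer: 51 0 3 45 22 42 6 10

Derivation:
'z': a..z range, 26 + ord('z') − ord('a') = 51
'A': A..Z range, ord('A') − ord('A') = 0
'D': A..Z range, ord('D') − ord('A') = 3
't': a..z range, 26 + ord('t') − ord('a') = 45
'W': A..Z range, ord('W') − ord('A') = 22
'q': a..z range, 26 + ord('q') − ord('a') = 42
'G': A..Z range, ord('G') − ord('A') = 6
'K': A..Z range, ord('K') − ord('A') = 10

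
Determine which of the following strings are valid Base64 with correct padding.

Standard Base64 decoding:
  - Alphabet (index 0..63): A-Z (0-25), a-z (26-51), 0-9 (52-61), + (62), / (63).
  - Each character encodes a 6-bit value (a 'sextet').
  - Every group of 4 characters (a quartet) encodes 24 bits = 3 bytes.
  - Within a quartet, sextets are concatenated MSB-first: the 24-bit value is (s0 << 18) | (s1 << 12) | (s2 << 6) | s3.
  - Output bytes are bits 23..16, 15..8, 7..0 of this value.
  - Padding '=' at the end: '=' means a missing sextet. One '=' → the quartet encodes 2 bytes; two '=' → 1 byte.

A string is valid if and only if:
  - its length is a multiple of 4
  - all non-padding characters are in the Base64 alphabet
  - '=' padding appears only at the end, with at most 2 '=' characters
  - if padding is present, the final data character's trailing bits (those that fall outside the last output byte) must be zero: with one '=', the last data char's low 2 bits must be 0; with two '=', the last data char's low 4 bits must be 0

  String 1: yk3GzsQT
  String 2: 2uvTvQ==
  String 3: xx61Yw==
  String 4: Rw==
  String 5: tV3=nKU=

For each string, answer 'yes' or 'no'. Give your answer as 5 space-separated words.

Answer: yes yes yes yes no

Derivation:
String 1: 'yk3GzsQT' → valid
String 2: '2uvTvQ==' → valid
String 3: 'xx61Yw==' → valid
String 4: 'Rw==' → valid
String 5: 'tV3=nKU=' → invalid (bad char(s): ['=']; '=' in middle)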